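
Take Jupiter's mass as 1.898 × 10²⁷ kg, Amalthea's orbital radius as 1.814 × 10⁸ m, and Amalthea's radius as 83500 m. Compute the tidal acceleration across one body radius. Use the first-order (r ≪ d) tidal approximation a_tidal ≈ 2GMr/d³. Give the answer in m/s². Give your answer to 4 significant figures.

Since r ≪ d, expand the inverse-square field across one radius to get the leading 2GMr/d³ term.
a_tidal = 2GMr/d³
        = 2 × (6.674 × 10⁻¹¹) × (1.898 × 10²⁷) × (83500) / (1.814 × 10⁸)³
        = 3.544 × 10⁻³ m/s²

3.544 × 10⁻³ m/s²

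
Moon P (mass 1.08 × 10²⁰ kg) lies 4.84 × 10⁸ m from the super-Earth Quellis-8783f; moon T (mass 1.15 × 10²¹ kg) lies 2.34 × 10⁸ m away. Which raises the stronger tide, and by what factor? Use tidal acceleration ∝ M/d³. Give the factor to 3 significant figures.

Moon T, by a factor of ≈ 94.2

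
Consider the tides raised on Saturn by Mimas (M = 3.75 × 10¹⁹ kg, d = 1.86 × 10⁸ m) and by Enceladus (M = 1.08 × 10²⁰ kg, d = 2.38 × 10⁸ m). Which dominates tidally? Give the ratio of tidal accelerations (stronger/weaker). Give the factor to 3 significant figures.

Tidal acceleration ∝ M/d³, so compare M/d³ for each.
Mimas: (3.75 × 10¹⁹) / (1.86 × 10⁸)³ = 5.828 × 10⁻⁶
Enceladus: (1.08 × 10²⁰) / (2.38 × 10⁸)³ = 8.011 × 10⁻⁶
Ratio (larger/smaller) = 1.37

Enceladus, by a factor of ≈ 1.37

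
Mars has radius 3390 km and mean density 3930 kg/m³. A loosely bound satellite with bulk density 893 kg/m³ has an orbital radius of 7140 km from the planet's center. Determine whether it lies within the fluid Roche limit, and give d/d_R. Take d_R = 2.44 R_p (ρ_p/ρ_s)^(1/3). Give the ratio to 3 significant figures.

inside; d/d_R ≈ 0.527

d_R = 2.44 × (3390 km) × (3930/893)^(1/3) = 13560 km
d/d_R = (7140) / (13560) = 0.527
Since d/d_R < 1, the body is inside the Roche limit.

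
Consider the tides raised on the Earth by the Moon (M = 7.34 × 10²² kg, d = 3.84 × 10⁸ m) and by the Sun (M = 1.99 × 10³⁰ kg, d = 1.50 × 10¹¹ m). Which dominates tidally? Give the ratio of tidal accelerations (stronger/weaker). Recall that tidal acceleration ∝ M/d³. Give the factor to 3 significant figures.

The Moon, by a factor of ≈ 2.20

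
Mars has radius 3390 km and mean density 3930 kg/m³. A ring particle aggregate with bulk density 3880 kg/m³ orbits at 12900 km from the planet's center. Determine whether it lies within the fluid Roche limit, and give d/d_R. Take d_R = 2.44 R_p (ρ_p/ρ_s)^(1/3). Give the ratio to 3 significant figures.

d_R = 2.44 × (3390 km) × (3930/3880)^(1/3) = 8307 km
d/d_R = (12900) / (8307) = 1.55
Since d/d_R > 1, the body is outside the Roche limit.

outside; d/d_R ≈ 1.55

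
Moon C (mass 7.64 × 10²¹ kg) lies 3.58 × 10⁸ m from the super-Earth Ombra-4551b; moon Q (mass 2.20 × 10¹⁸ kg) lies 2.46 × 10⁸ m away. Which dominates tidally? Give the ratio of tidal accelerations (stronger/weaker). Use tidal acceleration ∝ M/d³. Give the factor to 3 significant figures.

Moon C, by a factor of ≈ 1130

The tide-raising term goes as M/d³ (the gradient of a 1/d² field).
Moon C: (7.64 × 10²¹) / (3.58 × 10⁸)³ = 1.665 × 10⁻⁴
Moon Q: (2.20 × 10¹⁸) / (2.46 × 10⁸)³ = 1.478 × 10⁻⁷
Ratio (larger/smaller) = 1130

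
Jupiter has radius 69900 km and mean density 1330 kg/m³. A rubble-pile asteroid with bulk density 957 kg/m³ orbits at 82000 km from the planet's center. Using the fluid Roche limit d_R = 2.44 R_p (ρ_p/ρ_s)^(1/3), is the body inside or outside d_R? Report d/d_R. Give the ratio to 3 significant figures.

inside; d/d_R ≈ 0.431

d_R = 2.44 × (69900 km) × (1330/957)^(1/3) = 1.903 × 10⁵ km
d/d_R = (82000) / (1.903 × 10⁵) = 0.431
Since d/d_R < 1, the body is inside the Roche limit.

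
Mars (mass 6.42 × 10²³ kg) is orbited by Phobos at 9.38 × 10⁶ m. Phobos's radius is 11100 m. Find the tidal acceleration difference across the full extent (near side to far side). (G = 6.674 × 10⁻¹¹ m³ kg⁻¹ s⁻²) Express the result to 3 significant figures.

Δg = 4GMr/d³
   = 4 × (6.674 × 10⁻¹¹) × (6.42 × 10²³) × (11100) / (9.38 × 10⁶)³
   = 2.31 × 10⁻³ m/s²

2.31 × 10⁻³ m/s²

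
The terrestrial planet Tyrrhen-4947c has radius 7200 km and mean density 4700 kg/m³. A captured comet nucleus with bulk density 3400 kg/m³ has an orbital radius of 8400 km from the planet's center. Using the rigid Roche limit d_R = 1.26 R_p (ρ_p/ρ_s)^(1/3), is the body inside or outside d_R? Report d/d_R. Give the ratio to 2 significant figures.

inside; d/d_R ≈ 0.83

d_R = 1.26 × (7200 km) × (4700/3400)^(1/3) = 10110 km
d/d_R = (8400) / (10110) = 0.83
Since d/d_R < 1, the body is inside the Roche limit.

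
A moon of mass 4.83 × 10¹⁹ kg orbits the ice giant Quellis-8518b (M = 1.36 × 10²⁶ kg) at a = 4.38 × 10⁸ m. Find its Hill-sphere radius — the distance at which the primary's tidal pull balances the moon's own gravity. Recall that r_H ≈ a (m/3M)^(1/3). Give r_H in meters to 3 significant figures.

r_H ≈ a (m/3M)^(1/3)
    = (4.38 × 10⁸) × (4.83 × 10¹⁹ / (3 × 1.36 × 10²⁶))^(1/3)
    = 2.15 × 10⁶ m

2.15 × 10⁶ m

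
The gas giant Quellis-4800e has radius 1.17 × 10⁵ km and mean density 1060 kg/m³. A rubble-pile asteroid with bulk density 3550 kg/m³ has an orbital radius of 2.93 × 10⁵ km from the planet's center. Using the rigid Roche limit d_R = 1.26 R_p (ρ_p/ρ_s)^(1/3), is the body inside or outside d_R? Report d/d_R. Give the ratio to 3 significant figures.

d_R = 1.26 × (1.17 × 10⁵ km) × (1060/3550)^(1/3) = 98530 km
d/d_R = (2.93 × 10⁵) / (98530) = 2.97
Since d/d_R > 1, the body is outside the Roche limit.

outside; d/d_R ≈ 2.97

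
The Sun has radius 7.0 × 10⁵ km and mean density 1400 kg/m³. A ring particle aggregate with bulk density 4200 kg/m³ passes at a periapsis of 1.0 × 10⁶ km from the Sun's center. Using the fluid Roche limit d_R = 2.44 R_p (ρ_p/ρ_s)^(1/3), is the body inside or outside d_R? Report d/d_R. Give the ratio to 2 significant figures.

d_R = 2.44 × (7.0 × 10⁵ km) × (1400/4200)^(1/3) = 1.184 × 10⁶ km
d/d_R = (1.0 × 10⁶) / (1.184 × 10⁶) = 0.84
Since d/d_R < 1, the body is inside the Roche limit.

inside; d/d_R ≈ 0.84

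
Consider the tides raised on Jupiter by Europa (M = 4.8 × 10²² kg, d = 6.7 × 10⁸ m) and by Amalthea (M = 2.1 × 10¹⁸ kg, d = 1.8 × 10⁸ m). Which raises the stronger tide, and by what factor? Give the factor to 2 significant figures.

Europa, by a factor of ≈ 440

Tidal acceleration ∝ M/d³, so compare M/d³ for each.
Europa: (4.8 × 10²²) / (6.7 × 10⁸)³ = 1.596 × 10⁻⁴
Amalthea: (2.1 × 10¹⁸) / (1.8 × 10⁸)³ = 3.601 × 10⁻⁷
Ratio (larger/smaller) = 440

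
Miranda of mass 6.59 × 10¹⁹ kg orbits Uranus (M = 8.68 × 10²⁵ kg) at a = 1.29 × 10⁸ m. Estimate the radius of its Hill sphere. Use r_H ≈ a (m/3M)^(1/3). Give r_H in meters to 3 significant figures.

8.16 × 10⁵ m

r_H ≈ a (m/3M)^(1/3)
    = (1.29 × 10⁸) × (6.59 × 10¹⁹ / (3 × 8.68 × 10²⁵))^(1/3)
    = 8.16 × 10⁵ m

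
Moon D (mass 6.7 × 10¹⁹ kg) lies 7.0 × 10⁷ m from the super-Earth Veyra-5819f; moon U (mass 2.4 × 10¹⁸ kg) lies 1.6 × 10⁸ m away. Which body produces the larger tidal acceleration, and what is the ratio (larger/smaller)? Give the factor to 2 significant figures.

Moon D, by a factor of ≈ 330

Tidal stretch scales as M/d³; compute that for each body.
Moon D: (6.7 × 10¹⁹) / (7.0 × 10⁷)³ = 1.953 × 10⁻⁴
Moon U: (2.4 × 10¹⁸) / (1.6 × 10⁸)³ = 5.859 × 10⁻⁷
Ratio (larger/smaller) = 330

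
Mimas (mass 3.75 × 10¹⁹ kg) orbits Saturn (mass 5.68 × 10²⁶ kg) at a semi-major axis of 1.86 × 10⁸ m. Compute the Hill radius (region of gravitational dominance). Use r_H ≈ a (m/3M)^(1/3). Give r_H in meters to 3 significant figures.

5.21 × 10⁵ m

r_H ≈ a (m/3M)^(1/3)
    = (1.86 × 10⁸) × (3.75 × 10¹⁹ / (3 × 5.68 × 10²⁶))^(1/3)
    = 5.21 × 10⁵ m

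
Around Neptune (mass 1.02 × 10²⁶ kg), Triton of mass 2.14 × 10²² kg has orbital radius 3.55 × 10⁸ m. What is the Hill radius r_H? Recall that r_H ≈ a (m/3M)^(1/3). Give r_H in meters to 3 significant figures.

1.46 × 10⁷ m

r_H ≈ a (m/3M)^(1/3)
    = (3.55 × 10⁸) × (2.14 × 10²² / (3 × 1.02 × 10²⁶))^(1/3)
    = 1.46 × 10⁷ m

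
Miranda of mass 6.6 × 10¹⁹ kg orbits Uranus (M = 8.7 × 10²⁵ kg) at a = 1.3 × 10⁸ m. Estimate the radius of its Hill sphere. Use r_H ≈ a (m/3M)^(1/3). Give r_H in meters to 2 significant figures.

8.2 × 10⁵ m

r_H ≈ a (m/3M)^(1/3)
    = (1.3 × 10⁸) × (6.6 × 10¹⁹ / (3 × 8.7 × 10²⁵))^(1/3)
    = 8.2 × 10⁵ m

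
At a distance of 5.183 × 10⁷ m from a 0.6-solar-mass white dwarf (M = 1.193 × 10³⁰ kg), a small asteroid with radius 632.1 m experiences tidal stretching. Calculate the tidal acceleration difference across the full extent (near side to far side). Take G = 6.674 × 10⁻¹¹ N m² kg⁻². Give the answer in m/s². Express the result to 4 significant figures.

1.446 m/s²

Δg = 4GMr/d³
   = 4 × (6.674 × 10⁻¹¹) × (1.193 × 10³⁰) × (632.1) / (5.183 × 10⁷)³
   = 1.446 m/s²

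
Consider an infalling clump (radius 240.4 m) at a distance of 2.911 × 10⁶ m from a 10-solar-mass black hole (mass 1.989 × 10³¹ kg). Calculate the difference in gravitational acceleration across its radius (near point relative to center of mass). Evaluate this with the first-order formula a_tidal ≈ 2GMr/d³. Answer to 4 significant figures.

2.587 × 10⁴ m/s²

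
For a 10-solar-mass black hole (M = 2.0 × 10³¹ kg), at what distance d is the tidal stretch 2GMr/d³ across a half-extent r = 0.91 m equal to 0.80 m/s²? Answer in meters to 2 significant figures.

2GMr/d³ = a_tidal  ⇒  d = (2GMr / a_tidal)^(1/3)
d = (2 × 6.674×10⁻¹¹ × (2.0 × 10³¹) × (0.91) / (0.80))^(1/3)
  = 1.4 × 10⁷ m

1.4 × 10⁷ m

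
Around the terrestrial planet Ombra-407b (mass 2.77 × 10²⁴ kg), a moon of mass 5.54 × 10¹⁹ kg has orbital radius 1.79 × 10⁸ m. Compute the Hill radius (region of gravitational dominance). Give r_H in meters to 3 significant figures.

r_H ≈ a (m/3M)^(1/3)
    = (1.79 × 10⁸) × (5.54 × 10¹⁹ / (3 × 2.77 × 10²⁴))^(1/3)
    = 3.37 × 10⁶ m

3.37 × 10⁶ m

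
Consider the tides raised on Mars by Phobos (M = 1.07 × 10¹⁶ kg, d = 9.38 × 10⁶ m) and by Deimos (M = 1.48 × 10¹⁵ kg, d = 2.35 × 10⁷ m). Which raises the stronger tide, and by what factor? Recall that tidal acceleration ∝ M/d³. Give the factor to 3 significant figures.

Tidal stretch scales as M/d³; compute that for each body.
Phobos: (1.07 × 10¹⁶) / (9.38 × 10⁶)³ = 1.297 × 10⁻⁵
Deimos: (1.48 × 10¹⁵) / (2.35 × 10⁷)³ = 1.140 × 10⁻⁷
Ratio (larger/smaller) = 114

Phobos, by a factor of ≈ 114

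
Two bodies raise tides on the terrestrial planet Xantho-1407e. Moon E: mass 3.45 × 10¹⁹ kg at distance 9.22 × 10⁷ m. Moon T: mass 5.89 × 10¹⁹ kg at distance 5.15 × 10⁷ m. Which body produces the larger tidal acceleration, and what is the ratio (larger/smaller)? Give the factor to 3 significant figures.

Moon T, by a factor of ≈ 9.80

Tidal acceleration ∝ M/d³, so compare M/d³ for each.
Moon E: (3.45 × 10¹⁹) / (9.22 × 10⁷)³ = 4.402 × 10⁻⁵
Moon T: (5.89 × 10¹⁹) / (5.15 × 10⁷)³ = 4.312 × 10⁻⁴
Ratio (larger/smaller) = 9.80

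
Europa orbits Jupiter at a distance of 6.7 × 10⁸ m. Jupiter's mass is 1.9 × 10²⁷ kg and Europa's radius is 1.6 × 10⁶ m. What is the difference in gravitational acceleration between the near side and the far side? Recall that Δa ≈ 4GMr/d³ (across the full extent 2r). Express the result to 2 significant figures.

Δa = 4GMr/d³
   = 4 × (6.674 × 10⁻¹¹) × (1.9 × 10²⁷) × (1.6 × 10⁶) / (6.7 × 10⁸)³
   = 2.7 × 10⁻³ m/s²

2.7 × 10⁻³ m/s²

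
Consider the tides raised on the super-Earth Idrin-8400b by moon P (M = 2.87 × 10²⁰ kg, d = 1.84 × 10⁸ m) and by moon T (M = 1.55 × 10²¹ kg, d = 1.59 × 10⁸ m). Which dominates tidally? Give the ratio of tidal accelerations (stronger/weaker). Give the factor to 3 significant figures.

Tidal acceleration ∝ M/d³, so compare M/d³ for each.
Moon P: (2.87 × 10²⁰) / (1.84 × 10⁸)³ = 4.607 × 10⁻⁵
Moon T: (1.55 × 10²¹) / (1.59 × 10⁸)³ = 3.856 × 10⁻⁴
Ratio (larger/smaller) = 8.37

Moon T, by a factor of ≈ 8.37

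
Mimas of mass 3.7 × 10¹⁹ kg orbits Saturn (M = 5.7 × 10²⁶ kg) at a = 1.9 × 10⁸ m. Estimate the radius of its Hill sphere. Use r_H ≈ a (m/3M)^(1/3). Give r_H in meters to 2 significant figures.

5.3 × 10⁵ m

r_H ≈ a (m/3M)^(1/3)
    = (1.9 × 10⁸) × (3.7 × 10¹⁹ / (3 × 5.7 × 10²⁶))^(1/3)
    = 5.3 × 10⁵ m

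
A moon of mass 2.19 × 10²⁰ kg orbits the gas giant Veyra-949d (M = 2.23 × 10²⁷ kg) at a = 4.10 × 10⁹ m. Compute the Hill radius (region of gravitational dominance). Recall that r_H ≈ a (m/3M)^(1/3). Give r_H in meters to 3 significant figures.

1.31 × 10⁷ m

r_H ≈ a (m/3M)^(1/3)
    = (4.10 × 10⁹) × (2.19 × 10²⁰ / (3 × 2.23 × 10²⁷))^(1/3)
    = 1.31 × 10⁷ m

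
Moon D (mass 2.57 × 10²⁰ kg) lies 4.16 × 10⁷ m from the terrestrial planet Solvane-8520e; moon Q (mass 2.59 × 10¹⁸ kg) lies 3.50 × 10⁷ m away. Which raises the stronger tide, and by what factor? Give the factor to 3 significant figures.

Moon D, by a factor of ≈ 59.1

The tide-raising term goes as M/d³ (the gradient of a 1/d² field).
Moon D: (2.57 × 10²⁰) / (4.16 × 10⁷)³ = 3.570 × 10⁻³
Moon Q: (2.59 × 10¹⁸) / (3.50 × 10⁷)³ = 6.041 × 10⁻⁵
Ratio (larger/smaller) = 59.1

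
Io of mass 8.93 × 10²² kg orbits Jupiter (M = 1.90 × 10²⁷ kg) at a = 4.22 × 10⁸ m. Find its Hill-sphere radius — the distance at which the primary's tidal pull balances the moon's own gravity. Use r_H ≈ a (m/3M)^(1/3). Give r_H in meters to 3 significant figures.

r_H ≈ a (m/3M)^(1/3)
    = (4.22 × 10⁸) × (8.93 × 10²² / (3 × 1.90 × 10²⁷))^(1/3)
    = 1.06 × 10⁷ m

1.06 × 10⁷ m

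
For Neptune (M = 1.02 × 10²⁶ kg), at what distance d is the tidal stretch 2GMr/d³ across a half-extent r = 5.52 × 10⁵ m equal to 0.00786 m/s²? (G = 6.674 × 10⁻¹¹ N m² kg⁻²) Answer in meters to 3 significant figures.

2GMr/d³ = a_tidal  ⇒  d = (2GMr / a_tidal)^(1/3)
d = (2 × 6.674×10⁻¹¹ × (1.02 × 10²⁶) × (5.52 × 10⁵) / (0.00786))^(1/3)
  = 9.85 × 10⁷ m

9.85 × 10⁷ m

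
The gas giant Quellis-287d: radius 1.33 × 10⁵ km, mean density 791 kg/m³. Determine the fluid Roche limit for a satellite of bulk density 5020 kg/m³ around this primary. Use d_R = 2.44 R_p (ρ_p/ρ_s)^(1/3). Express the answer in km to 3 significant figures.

d_R = 2.44 × 1.33 × 10⁵ km × (791/5020)^(1/3)
    = 1.75 × 10⁵ km

1.75 × 10⁵ km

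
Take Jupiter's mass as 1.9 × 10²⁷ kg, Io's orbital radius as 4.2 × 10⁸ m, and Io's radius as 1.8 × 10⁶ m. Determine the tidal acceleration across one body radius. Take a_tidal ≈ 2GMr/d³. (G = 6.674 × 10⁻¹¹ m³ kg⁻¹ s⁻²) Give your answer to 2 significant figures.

Δa = 2GMr/d³
   = 2 × (6.674 × 10⁻¹¹) × (1.9 × 10²⁷) × (1.8 × 10⁶) / (4.2 × 10⁸)³
   = 6.2 × 10⁻³ m/s²

6.2 × 10⁻³ m/s²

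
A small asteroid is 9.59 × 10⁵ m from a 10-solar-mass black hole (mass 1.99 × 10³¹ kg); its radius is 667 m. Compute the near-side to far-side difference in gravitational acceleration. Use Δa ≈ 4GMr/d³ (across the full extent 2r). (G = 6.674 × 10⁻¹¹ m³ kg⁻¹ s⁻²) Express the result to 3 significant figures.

4.02 × 10⁶ m/s²

Δa = 4GMr/d³
   = 4 × (6.674 × 10⁻¹¹) × (1.99 × 10³¹) × (667) / (9.59 × 10⁵)³
   = 4.02 × 10⁶ m/s²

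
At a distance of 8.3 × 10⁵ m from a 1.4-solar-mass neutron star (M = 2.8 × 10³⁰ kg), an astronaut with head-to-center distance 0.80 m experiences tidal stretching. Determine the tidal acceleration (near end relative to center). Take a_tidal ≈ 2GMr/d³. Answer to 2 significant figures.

5.2 × 10² m/s²

Differencing GM/(d−r)² and GM/d² to first order in r/d gives 2GMr/d³.
Δa = 2GMr/d³
   = 2 × (6.674 × 10⁻¹¹) × (2.8 × 10³⁰) × (0.80) / (8.3 × 10⁵)³
   = 5.2 × 10² m/s²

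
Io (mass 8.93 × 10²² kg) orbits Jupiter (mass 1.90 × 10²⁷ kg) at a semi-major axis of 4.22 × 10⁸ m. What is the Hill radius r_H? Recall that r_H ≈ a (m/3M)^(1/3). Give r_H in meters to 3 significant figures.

1.06 × 10⁷ m

r_H ≈ a (m/3M)^(1/3)
    = (4.22 × 10⁸) × (8.93 × 10²² / (3 × 1.90 × 10²⁷))^(1/3)
    = 1.06 × 10⁷ m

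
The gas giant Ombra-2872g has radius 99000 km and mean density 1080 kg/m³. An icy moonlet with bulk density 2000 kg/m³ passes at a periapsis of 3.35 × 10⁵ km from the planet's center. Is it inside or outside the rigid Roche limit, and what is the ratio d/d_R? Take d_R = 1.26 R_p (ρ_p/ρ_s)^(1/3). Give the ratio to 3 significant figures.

outside; d/d_R ≈ 3.30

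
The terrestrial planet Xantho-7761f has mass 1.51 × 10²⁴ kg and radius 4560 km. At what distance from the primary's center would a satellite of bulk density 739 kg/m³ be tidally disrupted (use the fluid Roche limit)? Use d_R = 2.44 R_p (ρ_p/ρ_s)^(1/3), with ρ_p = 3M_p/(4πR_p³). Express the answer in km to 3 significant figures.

19200 km

ρ_p = 3M_p/(4πR_p³) = 3 × (1.51 × 10²⁴) / (4π × (4.56 × 10⁶ m)³) = 3800 kg/m³
d_R = 2.44 × 4560 km × (3800/739)^(1/3)
    = 19200 km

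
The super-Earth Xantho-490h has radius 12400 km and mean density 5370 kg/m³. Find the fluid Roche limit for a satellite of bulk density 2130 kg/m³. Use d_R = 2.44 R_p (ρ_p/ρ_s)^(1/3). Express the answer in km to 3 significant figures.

d_R = 2.44 × 12400 km × (5370/2130)^(1/3)
    = 41200 km

41200 km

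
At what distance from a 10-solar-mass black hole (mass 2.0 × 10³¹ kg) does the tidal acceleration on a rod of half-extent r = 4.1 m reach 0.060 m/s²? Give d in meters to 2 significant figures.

5.7 × 10⁷ m

2GMr/d³ = a_tidal  ⇒  d = (2GMr / a_tidal)^(1/3)
d = (2 × 6.674×10⁻¹¹ × (2.0 × 10³¹) × (4.1) / (0.060))^(1/3)
  = 5.7 × 10⁷ m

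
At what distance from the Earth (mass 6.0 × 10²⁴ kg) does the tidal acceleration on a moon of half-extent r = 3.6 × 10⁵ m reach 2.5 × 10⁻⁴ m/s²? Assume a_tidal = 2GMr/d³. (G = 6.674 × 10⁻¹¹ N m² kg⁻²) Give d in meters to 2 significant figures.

2GMr/d³ = a_tidal  ⇒  d = (2GMr / a_tidal)^(1/3)
d = (2 × 6.674×10⁻¹¹ × (6.0 × 10²⁴) × (3.6 × 10⁵) / (2.5 × 10⁻⁴))^(1/3)
  = 1.0 × 10⁸ m

1.0 × 10⁸ m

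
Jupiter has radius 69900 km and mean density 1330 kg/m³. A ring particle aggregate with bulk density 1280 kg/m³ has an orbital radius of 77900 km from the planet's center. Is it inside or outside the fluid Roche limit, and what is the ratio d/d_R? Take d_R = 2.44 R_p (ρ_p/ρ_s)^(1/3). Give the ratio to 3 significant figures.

inside; d/d_R ≈ 0.451

d_R = 2.44 × (69900 km) × (1330/1280)^(1/3) = 1.727 × 10⁵ km
d/d_R = (77900) / (1.727 × 10⁵) = 0.451
Since d/d_R < 1, the body is inside the Roche limit.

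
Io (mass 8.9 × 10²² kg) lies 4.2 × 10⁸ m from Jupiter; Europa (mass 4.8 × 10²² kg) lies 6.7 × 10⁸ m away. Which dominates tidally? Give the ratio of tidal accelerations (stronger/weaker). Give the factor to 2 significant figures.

Io, by a factor of ≈ 7.5

Compare M/d³ for the two perturbers:
Io: (8.9 × 10²²) / (4.2 × 10⁸)³ = 1.201 × 10⁻³
Europa: (4.8 × 10²²) / (6.7 × 10⁸)³ = 1.596 × 10⁻⁴
Ratio (larger/smaller) = 7.5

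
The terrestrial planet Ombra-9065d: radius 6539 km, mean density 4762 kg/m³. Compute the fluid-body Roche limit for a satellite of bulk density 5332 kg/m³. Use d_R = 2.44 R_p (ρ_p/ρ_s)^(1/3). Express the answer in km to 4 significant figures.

15370 km

d_R = 2.44 × 6539 km × (4762/5332)^(1/3)
    = 15370 km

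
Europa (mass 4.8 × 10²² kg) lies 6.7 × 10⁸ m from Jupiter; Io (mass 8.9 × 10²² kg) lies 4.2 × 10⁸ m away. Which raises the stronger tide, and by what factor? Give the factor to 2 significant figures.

Io, by a factor of ≈ 7.5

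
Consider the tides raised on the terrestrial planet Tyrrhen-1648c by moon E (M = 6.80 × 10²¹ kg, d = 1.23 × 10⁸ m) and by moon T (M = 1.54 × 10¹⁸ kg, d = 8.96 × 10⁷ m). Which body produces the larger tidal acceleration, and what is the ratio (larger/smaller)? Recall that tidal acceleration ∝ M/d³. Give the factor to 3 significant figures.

Moon E, by a factor of ≈ 1710

Tidal stretch scales as M/d³; compute that for each body.
Moon E: (6.80 × 10²¹) / (1.23 × 10⁸)³ = 3.654 × 10⁻³
Moon T: (1.54 × 10¹⁸) / (8.96 × 10⁷)³ = 2.141 × 10⁻⁶
Ratio (larger/smaller) = 1710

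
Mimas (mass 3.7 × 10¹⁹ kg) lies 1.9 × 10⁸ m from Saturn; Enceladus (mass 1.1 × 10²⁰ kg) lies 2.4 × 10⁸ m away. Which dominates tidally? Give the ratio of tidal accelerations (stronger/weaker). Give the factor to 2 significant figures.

Enceladus, by a factor of ≈ 1.5

Tidal stretch scales as M/d³; compute that for each body.
Mimas: (3.7 × 10¹⁹) / (1.9 × 10⁸)³ = 5.394 × 10⁻⁶
Enceladus: (1.1 × 10²⁰) / (2.4 × 10⁸)³ = 7.957 × 10⁻⁶
Ratio (larger/smaller) = 1.5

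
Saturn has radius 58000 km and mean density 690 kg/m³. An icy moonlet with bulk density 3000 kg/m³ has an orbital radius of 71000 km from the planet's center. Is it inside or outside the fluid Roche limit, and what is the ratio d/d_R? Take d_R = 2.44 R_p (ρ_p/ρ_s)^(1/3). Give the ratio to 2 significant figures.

d_R = 2.44 × (58000 km) × (690/3000)^(1/3) = 86710 km
d/d_R = (71000) / (86710) = 0.82
Since d/d_R < 1, the body is inside the Roche limit.

inside; d/d_R ≈ 0.82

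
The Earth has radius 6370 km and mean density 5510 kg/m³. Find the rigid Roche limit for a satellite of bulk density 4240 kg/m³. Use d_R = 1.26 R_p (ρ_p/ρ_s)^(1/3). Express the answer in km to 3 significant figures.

8760 km

d_R = 1.26 × 6370 km × (5510/4240)^(1/3)
    = 8760 km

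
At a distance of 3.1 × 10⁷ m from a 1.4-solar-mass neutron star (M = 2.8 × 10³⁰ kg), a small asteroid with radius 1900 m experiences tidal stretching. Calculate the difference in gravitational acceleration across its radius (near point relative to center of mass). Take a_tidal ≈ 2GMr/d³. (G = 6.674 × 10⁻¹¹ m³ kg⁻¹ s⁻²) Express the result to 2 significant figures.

Δg = 2GMr/d³
   = 2 × (6.674 × 10⁻¹¹) × (2.8 × 10³⁰) × (1900) / (3.1 × 10⁷)³
   = 2.4 × 10¹ m/s²

2.4 × 10¹ m/s²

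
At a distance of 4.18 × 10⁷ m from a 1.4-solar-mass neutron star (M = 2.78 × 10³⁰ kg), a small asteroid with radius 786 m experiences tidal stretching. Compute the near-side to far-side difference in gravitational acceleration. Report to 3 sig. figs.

7.99 m/s²

Near-to-far spans 2r, so the tidal difference is twice the near-to-center value: 4GMr/d³.
Δa = 4GMr/d³
   = 4 × (6.674 × 10⁻¹¹) × (2.78 × 10³⁰) × (786) / (4.18 × 10⁷)³
   = 7.99 m/s²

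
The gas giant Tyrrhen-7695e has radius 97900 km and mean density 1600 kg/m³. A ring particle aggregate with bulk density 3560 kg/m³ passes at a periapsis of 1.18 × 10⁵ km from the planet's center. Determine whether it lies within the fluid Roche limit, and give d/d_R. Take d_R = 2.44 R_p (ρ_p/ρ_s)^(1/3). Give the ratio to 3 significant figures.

d_R = 2.44 × (97900 km) × (1600/3560)^(1/3) = 1.830 × 10⁵ km
d/d_R = (1.18 × 10⁵) / (1.830 × 10⁵) = 0.645
Since d/d_R < 1, the body is inside the Roche limit.

inside; d/d_R ≈ 0.645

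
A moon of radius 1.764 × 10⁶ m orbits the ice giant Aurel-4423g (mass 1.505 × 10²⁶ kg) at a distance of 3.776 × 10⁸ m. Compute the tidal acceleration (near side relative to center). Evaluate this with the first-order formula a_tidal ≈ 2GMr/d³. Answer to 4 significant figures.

6.582 × 10⁻⁴ m/s²

Δa = 2GMr/d³
   = 2 × (6.674 × 10⁻¹¹) × (1.505 × 10²⁶) × (1.764 × 10⁶) / (3.776 × 10⁸)³
   = 6.582 × 10⁻⁴ m/s²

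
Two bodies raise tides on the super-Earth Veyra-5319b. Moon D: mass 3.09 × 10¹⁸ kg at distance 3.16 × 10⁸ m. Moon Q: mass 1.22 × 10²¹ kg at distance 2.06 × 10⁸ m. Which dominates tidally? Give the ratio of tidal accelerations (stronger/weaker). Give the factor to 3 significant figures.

Moon Q, by a factor of ≈ 1430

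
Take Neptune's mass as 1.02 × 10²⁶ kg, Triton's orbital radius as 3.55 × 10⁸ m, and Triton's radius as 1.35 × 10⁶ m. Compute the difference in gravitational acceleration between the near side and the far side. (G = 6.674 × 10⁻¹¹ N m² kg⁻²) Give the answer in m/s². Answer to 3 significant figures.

Δg = 4GMr/d³
   = 4 × (6.674 × 10⁻¹¹) × (1.02 × 10²⁶) × (1.35 × 10⁶) / (3.55 × 10⁸)³
   = 8.22 × 10⁻⁴ m/s²

8.22 × 10⁻⁴ m/s²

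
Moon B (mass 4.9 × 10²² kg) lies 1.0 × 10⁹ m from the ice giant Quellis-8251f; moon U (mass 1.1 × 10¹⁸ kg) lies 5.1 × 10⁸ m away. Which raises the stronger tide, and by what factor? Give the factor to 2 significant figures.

Tidal acceleration ∝ M/d³, so compare M/d³ for each.
Moon B: (4.9 × 10²²) / (1.0 × 10⁹)³ = 4.900 × 10⁻⁵
Moon U: (1.1 × 10¹⁸) / (5.1 × 10⁸)³ = 8.292 × 10⁻⁹
Ratio (larger/smaller) = 5900

Moon B, by a factor of ≈ 5900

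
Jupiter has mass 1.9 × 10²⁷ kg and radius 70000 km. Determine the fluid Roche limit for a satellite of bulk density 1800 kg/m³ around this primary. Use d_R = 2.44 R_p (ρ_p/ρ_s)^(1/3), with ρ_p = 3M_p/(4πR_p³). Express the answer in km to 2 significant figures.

1.5 × 10⁵ km

ρ_p = 3M_p/(4πR_p³) = 3 × (1.9 × 10²⁷) / (4π × (7.0 × 10⁷ m)³) = 1300 kg/m³
d_R = 2.44 × 70000 km × (1300/1800)^(1/3)
    = 1.5 × 10⁵ km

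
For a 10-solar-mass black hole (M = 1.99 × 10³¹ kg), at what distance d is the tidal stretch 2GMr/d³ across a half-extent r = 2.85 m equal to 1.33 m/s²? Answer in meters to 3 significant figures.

2GMr/d³ = a_tidal  ⇒  d = (2GMr / a_tidal)^(1/3)
d = (2 × 6.674×10⁻¹¹ × (1.99 × 10³¹) × (2.85) / (1.33))^(1/3)
  = 1.79 × 10⁷ m

1.79 × 10⁷ m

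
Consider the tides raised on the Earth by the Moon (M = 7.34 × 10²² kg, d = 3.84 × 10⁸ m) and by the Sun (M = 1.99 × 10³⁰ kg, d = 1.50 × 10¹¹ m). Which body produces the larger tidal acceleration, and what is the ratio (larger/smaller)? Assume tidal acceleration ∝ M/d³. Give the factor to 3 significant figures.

The Moon, by a factor of ≈ 2.20

The tide-raising term goes as M/d³ (the gradient of a 1/d² field).
The Moon: (7.34 × 10²²) / (3.84 × 10⁸)³ = 1.296 × 10⁻³
The Sun: (1.99 × 10³⁰) / (1.50 × 10¹¹)³ = 5.896 × 10⁻⁴
Ratio (larger/smaller) = 2.20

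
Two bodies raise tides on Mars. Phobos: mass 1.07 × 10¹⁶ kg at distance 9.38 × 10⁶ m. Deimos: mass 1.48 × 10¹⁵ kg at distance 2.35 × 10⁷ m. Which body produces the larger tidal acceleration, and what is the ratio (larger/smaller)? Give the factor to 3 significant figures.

Phobos, by a factor of ≈ 114

Compare M/d³ for the two perturbers:
Phobos: (1.07 × 10¹⁶) / (9.38 × 10⁶)³ = 1.297 × 10⁻⁵
Deimos: (1.48 × 10¹⁵) / (2.35 × 10⁷)³ = 1.140 × 10⁻⁷
Ratio (larger/smaller) = 114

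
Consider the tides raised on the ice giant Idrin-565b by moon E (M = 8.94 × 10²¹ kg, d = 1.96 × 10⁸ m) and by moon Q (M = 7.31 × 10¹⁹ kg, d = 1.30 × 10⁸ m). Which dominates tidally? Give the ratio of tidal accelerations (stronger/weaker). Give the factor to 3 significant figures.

Moon E, by a factor of ≈ 35.7

Tidal acceleration ∝ M/d³, so compare M/d³ for each.
Moon E: (8.94 × 10²¹) / (1.96 × 10⁸)³ = 1.187 × 10⁻³
Moon Q: (7.31 × 10¹⁹) / (1.30 × 10⁸)³ = 3.327 × 10⁻⁵
Ratio (larger/smaller) = 35.7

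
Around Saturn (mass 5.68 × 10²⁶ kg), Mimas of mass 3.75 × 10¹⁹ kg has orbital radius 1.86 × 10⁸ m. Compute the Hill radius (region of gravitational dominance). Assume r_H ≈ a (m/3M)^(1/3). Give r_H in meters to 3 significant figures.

5.21 × 10⁵ m

r_H ≈ a (m/3M)^(1/3)
    = (1.86 × 10⁸) × (3.75 × 10¹⁹ / (3 × 5.68 × 10²⁶))^(1/3)
    = 5.21 × 10⁵ m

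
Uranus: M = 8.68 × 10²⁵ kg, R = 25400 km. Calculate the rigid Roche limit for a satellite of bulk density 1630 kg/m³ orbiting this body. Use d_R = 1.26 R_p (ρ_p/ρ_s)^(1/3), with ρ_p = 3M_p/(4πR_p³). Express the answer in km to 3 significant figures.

ρ_p = 3M_p/(4πR_p³) = 3 × (8.68 × 10²⁵) / (4π × (2.54 × 10⁷ m)³) = 1260 kg/m³
d_R = 1.26 × 25400 km × (1260/1630)^(1/3)
    = 29400 km

29400 km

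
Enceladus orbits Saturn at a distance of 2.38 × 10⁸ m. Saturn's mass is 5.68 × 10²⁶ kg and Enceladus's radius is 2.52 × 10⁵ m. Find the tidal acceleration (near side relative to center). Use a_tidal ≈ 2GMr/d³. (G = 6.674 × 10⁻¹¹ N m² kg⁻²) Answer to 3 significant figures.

Δa = 2GMr/d³
   = 2 × (6.674 × 10⁻¹¹) × (5.68 × 10²⁶) × (2.52 × 10⁵) / (2.38 × 10⁸)³
   = 1.42 × 10⁻³ m/s²

1.42 × 10⁻³ m/s²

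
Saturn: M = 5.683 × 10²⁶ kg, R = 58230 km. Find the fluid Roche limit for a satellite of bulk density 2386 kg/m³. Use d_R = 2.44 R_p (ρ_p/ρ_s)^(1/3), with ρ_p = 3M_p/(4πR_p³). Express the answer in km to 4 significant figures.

93830 km

ρ_p = 3M_p/(4πR_p³) = 3 × (5.683 × 10²⁶) / (4π × (5.823 × 10⁷ m)³) = 687.1 kg/m³
d_R = 2.44 × 58230 km × (687.1/2386)^(1/3)
    = 93830 km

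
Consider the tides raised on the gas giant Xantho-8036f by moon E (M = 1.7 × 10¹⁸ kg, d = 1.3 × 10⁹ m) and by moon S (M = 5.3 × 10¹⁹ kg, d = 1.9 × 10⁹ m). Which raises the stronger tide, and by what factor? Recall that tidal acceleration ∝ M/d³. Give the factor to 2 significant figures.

Moon S, by a factor of ≈ 10

Tidal acceleration ∝ M/d³, so compare M/d³ for each.
Moon E: (1.7 × 10¹⁸) / (1.3 × 10⁹)³ = 7.738 × 10⁻¹⁰
Moon S: (5.3 × 10¹⁹) / (1.9 × 10⁹)³ = 7.727 × 10⁻⁹
Ratio (larger/smaller) = 10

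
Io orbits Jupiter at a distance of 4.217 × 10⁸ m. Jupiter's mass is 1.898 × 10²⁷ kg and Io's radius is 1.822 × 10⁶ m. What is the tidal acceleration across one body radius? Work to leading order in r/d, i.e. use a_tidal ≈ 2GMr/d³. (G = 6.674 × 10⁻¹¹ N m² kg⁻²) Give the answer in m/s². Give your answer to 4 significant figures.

Δa = 2GMr/d³
   = 2 × (6.674 × 10⁻¹¹) × (1.898 × 10²⁷) × (1.822 × 10⁶) / (4.217 × 10⁸)³
   = 6.155 × 10⁻³ m/s²

6.155 × 10⁻³ m/s²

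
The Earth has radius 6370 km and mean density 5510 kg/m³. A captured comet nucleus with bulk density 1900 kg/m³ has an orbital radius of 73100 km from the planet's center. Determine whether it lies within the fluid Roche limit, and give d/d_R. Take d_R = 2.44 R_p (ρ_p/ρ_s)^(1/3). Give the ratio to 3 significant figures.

d_R = 2.44 × (6370 km) × (5510/1900)^(1/3) = 22160 km
d/d_R = (73100) / (22160) = 3.30
Since d/d_R > 1, the body is outside the Roche limit.

outside; d/d_R ≈ 3.30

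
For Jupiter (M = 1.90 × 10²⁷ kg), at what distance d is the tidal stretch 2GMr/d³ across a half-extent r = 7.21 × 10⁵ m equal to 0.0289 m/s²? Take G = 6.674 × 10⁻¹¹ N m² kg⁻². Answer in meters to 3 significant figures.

2GMr/d³ = a_tidal  ⇒  d = (2GMr / a_tidal)^(1/3)
d = (2 × 6.674×10⁻¹¹ × (1.90 × 10²⁷) × (7.21 × 10⁵) / (0.0289))^(1/3)
  = 1.85 × 10⁸ m

1.85 × 10⁸ m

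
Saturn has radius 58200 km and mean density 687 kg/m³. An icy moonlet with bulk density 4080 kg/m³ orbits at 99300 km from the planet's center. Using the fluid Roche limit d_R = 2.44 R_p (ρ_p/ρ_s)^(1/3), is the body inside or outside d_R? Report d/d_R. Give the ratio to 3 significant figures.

outside; d/d_R ≈ 1.27

d_R = 2.44 × (58200 km) × (687/4080)^(1/3) = 78420 km
d/d_R = (99300) / (78420) = 1.27
Since d/d_R > 1, the body is outside the Roche limit.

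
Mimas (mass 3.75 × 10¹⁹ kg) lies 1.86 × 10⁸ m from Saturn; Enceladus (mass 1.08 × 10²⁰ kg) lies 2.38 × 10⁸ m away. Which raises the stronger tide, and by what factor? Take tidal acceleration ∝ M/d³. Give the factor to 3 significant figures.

Tidal stretch scales as M/d³; compute that for each body.
Mimas: (3.75 × 10¹⁹) / (1.86 × 10⁸)³ = 5.828 × 10⁻⁶
Enceladus: (1.08 × 10²⁰) / (2.38 × 10⁸)³ = 8.011 × 10⁻⁶
Ratio (larger/smaller) = 1.37

Enceladus, by a factor of ≈ 1.37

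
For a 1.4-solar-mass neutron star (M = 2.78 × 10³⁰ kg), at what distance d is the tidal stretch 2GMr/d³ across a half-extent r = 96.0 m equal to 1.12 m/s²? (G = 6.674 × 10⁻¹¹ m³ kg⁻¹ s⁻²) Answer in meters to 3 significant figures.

3.17 × 10⁷ m

2GMr/d³ = a_tidal  ⇒  d = (2GMr / a_tidal)^(1/3)
d = (2 × 6.674×10⁻¹¹ × (2.78 × 10³⁰) × (96.0) / (1.12))^(1/3)
  = 3.17 × 10⁷ m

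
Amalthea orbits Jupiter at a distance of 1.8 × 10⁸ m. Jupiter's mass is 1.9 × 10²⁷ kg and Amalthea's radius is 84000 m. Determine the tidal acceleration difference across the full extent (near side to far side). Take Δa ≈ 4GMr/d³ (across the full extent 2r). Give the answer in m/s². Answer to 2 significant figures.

Δa = 4GMr/d³
   = 4 × (6.674 × 10⁻¹¹) × (1.9 × 10²⁷) × (84000) / (1.8 × 10⁸)³
   = 7.3 × 10⁻³ m/s²

7.3 × 10⁻³ m/s²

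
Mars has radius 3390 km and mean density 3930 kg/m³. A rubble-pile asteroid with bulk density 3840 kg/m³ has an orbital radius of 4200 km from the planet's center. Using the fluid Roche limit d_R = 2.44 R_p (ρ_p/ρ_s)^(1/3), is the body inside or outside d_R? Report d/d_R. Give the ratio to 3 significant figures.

d_R = 2.44 × (3390 km) × (3930/3840)^(1/3) = 8336 km
d/d_R = (4200) / (8336) = 0.504
Since d/d_R < 1, the body is inside the Roche limit.

inside; d/d_R ≈ 0.504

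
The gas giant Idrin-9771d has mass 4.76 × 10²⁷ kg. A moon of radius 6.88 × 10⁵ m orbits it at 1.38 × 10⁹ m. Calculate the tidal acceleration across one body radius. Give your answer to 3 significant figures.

1.66 × 10⁻⁴ m/s²

Δg = 2GMr/d³
   = 2 × (6.674 × 10⁻¹¹) × (4.76 × 10²⁷) × (6.88 × 10⁵) / (1.38 × 10⁹)³
   = 1.66 × 10⁻⁴ m/s²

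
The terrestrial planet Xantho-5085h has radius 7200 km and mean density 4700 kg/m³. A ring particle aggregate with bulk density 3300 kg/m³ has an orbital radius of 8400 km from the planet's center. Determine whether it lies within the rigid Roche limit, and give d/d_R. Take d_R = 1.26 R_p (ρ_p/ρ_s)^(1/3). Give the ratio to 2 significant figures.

inside; d/d_R ≈ 0.82

d_R = 1.26 × (7200 km) × (4700/3300)^(1/3) = 10210 km
d/d_R = (8400) / (10210) = 0.82
Since d/d_R < 1, the body is inside the Roche limit.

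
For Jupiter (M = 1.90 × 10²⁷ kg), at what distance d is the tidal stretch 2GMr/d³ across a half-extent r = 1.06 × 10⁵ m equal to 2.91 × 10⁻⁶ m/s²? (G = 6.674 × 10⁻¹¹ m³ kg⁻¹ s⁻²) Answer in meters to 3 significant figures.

2.10 × 10⁹ m

2GMr/d³ = a_tidal  ⇒  d = (2GMr / a_tidal)^(1/3)
d = (2 × 6.674×10⁻¹¹ × (1.90 × 10²⁷) × (1.06 × 10⁵) / (2.91 × 10⁻⁶))^(1/3)
  = 2.10 × 10⁹ m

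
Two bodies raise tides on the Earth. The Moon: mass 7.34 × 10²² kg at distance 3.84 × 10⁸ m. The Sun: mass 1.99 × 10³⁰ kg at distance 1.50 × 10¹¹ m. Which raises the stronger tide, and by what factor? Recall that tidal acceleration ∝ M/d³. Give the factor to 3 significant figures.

The tide-raising term goes as M/d³ (the gradient of a 1/d² field).
The Moon: (7.34 × 10²²) / (3.84 × 10⁸)³ = 1.296 × 10⁻³
The Sun: (1.99 × 10³⁰) / (1.50 × 10¹¹)³ = 5.896 × 10⁻⁴
Ratio (larger/smaller) = 2.20

The Moon, by a factor of ≈ 2.20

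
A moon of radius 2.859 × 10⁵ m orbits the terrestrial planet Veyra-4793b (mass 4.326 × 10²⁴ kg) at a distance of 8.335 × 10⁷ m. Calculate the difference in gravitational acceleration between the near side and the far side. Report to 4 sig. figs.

Near-to-far spans 2r, so the tidal difference is twice the near-to-center value: 4GMr/d³.
a_tidal = 4GMr/d³
        = 4 × (6.674 × 10⁻¹¹) × (4.326 × 10²⁴) × (2.859 × 10⁵) / (8.335 × 10⁷)³
        = 5.702 × 10⁻⁴ m/s²

5.702 × 10⁻⁴ m/s²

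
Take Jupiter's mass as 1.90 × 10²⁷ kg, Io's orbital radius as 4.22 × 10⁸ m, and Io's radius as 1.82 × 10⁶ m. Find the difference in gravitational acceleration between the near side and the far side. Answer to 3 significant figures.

1.23 × 10⁻² m/s²

Δg = 4GMr/d³
   = 4 × (6.674 × 10⁻¹¹) × (1.90 × 10²⁷) × (1.82 × 10⁶) / (4.22 × 10⁸)³
   = 1.23 × 10⁻² m/s²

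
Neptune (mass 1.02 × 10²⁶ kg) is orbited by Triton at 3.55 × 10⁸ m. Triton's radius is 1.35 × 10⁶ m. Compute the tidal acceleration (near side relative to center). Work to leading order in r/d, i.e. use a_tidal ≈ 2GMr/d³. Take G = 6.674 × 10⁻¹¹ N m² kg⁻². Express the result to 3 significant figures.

4.11 × 10⁻⁴ m/s²

Δa = 2GMr/d³
   = 2 × (6.674 × 10⁻¹¹) × (1.02 × 10²⁶) × (1.35 × 10⁶) / (3.55 × 10⁸)³
   = 4.11 × 10⁻⁴ m/s²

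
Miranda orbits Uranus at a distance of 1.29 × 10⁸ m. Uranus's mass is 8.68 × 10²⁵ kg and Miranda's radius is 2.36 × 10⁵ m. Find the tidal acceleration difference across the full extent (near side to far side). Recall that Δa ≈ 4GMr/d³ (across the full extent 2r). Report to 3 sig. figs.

2.55 × 10⁻³ m/s²

The field gradient is 2GM/d³; across the full diameter 2r the difference is 4GMr/d³.
a_tidal = 4GMr/d³
        = 4 × (6.674 × 10⁻¹¹) × (8.68 × 10²⁵) × (2.36 × 10⁵) / (1.29 × 10⁸)³
        = 2.55 × 10⁻³ m/s²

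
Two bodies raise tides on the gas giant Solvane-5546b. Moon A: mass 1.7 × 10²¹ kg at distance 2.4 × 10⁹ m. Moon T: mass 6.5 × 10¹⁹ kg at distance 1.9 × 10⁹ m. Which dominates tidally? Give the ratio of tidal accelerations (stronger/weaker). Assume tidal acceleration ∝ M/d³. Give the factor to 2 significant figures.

Moon A, by a factor of ≈ 13

Tidal acceleration ∝ M/d³, so compare M/d³ for each.
Moon A: (1.7 × 10²¹) / (2.4 × 10⁹)³ = 1.230 × 10⁻⁷
Moon T: (6.5 × 10¹⁹) / (1.9 × 10⁹)³ = 9.477 × 10⁻⁹
Ratio (larger/smaller) = 13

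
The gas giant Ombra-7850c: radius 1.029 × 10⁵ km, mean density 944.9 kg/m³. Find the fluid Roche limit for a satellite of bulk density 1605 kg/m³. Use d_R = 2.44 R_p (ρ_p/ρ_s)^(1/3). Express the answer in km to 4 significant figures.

d_R = 2.44 × 1.029 × 10⁵ km × (944.9/1605)^(1/3)
    = 2.104 × 10⁵ km

2.104 × 10⁵ km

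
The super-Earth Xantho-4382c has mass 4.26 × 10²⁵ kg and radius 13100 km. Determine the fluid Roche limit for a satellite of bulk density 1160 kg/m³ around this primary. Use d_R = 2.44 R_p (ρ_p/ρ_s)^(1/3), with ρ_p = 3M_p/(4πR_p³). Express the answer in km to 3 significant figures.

50300 km

ρ_p = 3M_p/(4πR_p³) = 3 × (4.26 × 10²⁵) / (4π × (1.31 × 10⁷ m)³) = 4520 kg/m³
d_R = 2.44 × 13100 km × (4520/1160)^(1/3)
    = 50300 km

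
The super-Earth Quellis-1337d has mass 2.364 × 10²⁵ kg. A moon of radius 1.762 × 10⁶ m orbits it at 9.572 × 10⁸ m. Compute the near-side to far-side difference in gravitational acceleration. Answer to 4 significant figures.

1.268 × 10⁻⁵ m/s²

Δa = 4GMr/d³
   = 4 × (6.674 × 10⁻¹¹) × (2.364 × 10²⁵) × (1.762 × 10⁶) / (9.572 × 10⁸)³
   = 1.268 × 10⁻⁵ m/s²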